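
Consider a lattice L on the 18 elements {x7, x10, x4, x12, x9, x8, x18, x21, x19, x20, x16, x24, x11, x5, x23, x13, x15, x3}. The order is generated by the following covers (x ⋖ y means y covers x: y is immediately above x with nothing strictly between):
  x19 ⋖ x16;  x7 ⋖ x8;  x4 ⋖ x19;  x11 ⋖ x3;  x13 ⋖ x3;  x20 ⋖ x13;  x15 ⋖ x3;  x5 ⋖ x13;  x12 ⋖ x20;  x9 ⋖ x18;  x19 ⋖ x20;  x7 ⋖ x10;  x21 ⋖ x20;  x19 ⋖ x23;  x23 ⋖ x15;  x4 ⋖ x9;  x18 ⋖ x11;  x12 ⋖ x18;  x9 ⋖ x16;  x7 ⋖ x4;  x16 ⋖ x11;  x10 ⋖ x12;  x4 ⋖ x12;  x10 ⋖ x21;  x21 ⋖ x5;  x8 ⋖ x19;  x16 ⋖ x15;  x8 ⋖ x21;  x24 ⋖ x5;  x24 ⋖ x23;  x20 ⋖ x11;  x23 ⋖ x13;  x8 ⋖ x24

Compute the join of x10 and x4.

Common upper bounds of {x10, x4}: x11, x12, x13, x18, x20, x3.
The least among these is x12.

x12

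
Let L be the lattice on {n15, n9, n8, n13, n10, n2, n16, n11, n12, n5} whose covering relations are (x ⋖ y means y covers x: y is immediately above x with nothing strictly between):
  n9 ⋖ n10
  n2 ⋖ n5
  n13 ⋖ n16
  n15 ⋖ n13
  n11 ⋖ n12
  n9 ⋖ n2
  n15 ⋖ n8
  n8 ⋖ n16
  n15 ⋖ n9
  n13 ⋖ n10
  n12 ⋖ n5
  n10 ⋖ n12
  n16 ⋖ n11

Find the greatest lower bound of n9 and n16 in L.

n15

Common lower bounds of {n9, n16}: n15.
The greatest among these is n15.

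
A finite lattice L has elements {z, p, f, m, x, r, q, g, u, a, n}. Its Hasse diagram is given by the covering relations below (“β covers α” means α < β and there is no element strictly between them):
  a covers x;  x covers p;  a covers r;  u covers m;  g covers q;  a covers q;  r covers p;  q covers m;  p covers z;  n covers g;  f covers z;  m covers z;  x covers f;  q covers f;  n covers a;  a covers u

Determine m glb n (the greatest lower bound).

Common lower bounds of {m, n}: m, z.
The greatest among these is m.

m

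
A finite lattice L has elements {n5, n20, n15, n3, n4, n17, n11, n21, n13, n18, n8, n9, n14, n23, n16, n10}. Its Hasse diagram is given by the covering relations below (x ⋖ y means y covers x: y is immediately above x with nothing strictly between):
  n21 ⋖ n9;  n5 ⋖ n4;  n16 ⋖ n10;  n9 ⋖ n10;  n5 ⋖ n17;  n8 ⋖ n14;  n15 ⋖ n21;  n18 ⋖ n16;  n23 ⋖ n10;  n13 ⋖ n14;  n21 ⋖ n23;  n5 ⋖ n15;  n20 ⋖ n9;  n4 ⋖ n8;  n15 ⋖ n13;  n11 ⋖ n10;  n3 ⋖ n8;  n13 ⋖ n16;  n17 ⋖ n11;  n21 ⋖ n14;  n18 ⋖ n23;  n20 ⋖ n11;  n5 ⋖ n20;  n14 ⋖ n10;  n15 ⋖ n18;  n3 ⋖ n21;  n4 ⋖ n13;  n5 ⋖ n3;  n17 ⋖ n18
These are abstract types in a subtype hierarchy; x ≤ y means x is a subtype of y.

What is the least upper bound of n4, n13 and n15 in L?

Common upper bounds of {n4, n13, n15}: n10, n13, n14, n16.
The least among these is n13.

n13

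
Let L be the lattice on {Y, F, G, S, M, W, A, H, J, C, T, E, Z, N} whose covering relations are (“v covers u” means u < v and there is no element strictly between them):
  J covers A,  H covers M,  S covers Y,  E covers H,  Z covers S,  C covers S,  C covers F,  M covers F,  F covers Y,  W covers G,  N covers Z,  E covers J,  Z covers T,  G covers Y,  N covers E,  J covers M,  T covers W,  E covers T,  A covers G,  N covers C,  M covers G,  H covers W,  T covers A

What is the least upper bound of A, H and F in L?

Common upper bounds of {A, H, F}: E, N.
The least among these is E.

E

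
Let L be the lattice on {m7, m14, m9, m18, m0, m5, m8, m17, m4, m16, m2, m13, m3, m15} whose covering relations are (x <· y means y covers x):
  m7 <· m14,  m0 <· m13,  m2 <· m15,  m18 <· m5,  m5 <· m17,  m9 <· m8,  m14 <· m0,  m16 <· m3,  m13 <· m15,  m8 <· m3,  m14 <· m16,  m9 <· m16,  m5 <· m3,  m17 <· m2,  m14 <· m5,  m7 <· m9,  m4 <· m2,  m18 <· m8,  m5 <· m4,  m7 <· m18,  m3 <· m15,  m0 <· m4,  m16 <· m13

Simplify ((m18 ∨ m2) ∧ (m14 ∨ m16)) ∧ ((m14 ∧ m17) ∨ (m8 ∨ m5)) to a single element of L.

m14

m18 ∨ m2 = m2
m14 ∨ m16 = m16
m2 ∧ m16 = m14
m14 ∧ m17 = m14
m8 ∨ m5 = m3
m14 ∨ m3 = m3
m14 ∧ m3 = m14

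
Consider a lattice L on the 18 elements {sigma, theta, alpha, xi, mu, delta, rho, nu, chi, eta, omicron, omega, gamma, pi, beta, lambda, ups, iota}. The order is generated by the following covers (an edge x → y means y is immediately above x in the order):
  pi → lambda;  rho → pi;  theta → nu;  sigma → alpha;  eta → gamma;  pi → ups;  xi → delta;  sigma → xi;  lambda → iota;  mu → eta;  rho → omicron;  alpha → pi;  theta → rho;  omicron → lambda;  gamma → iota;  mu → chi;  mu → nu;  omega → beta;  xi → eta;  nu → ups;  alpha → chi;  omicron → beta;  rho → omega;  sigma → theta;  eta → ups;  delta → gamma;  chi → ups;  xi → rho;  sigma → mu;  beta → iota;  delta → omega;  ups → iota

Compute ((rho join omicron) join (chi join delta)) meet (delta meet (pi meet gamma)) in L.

rho ∨ omicron = omicron
chi ∨ delta = iota
omicron ∨ iota = iota
pi ∧ gamma = xi
delta ∧ xi = xi
iota ∧ xi = xi

xi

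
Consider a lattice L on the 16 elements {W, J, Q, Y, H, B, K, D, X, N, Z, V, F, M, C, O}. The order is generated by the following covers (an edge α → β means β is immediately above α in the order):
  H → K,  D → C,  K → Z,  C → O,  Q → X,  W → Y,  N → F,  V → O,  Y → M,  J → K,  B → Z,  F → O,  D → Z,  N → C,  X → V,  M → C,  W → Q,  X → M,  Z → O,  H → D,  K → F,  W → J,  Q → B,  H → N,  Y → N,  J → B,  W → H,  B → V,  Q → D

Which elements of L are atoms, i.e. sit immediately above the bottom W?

The atoms are exactly the elements that cover W: H, J, Q, Y.

H, J, Q, Y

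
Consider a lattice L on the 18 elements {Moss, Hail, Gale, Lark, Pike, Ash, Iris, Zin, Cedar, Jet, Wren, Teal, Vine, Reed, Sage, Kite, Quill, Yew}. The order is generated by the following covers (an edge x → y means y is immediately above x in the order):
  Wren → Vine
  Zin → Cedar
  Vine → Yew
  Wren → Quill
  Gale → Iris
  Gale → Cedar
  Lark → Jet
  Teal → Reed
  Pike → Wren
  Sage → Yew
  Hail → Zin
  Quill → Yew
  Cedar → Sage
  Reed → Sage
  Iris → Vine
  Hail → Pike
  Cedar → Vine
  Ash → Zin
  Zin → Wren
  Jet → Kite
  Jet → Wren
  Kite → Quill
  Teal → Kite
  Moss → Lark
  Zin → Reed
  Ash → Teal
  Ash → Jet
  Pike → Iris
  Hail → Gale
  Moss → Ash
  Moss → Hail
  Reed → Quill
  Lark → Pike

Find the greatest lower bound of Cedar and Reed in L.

Zin

Common lower bounds of {Cedar, Reed}: Ash, Hail, Moss, Zin.
The greatest among these is Zin.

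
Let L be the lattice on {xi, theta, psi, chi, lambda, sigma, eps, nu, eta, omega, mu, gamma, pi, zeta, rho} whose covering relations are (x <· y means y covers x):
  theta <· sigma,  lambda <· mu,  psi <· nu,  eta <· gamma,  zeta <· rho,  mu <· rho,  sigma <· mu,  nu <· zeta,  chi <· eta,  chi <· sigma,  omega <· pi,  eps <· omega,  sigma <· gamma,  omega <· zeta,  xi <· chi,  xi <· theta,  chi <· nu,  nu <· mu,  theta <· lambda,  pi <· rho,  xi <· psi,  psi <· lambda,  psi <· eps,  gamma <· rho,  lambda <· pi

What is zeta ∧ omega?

omega

Common lower bounds of {zeta, omega}: eps, omega, psi, xi.
The greatest among these is omega.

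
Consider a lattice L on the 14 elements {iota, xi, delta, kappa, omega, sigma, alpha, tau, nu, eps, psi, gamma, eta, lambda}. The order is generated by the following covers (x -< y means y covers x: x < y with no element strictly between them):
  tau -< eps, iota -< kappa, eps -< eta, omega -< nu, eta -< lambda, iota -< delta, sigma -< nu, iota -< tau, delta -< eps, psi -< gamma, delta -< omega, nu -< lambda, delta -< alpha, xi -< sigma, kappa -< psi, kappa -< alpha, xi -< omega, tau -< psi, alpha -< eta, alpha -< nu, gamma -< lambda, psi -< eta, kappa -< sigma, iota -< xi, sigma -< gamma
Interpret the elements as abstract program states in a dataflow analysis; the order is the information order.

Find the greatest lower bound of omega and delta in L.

Common lower bounds of {omega, delta}: delta, iota.
The greatest among these is delta.

delta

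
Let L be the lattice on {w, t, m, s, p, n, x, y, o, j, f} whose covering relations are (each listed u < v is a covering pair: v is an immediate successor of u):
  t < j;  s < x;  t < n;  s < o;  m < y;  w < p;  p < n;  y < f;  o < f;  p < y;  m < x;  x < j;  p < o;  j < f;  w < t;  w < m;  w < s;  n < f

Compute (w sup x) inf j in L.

w ∨ x = x
x ∧ j = x

x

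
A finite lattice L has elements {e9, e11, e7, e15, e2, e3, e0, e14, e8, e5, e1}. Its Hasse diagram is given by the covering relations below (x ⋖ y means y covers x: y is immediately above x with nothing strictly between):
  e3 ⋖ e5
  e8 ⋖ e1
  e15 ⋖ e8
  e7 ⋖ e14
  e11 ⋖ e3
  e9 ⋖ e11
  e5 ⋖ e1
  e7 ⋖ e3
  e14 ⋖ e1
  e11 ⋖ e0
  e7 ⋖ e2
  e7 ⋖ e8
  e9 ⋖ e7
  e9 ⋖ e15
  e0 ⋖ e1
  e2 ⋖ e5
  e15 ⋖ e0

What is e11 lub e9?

Common upper bounds of {e11, e9}: e0, e1, e11, e3, e5.
The least among these is e11.

e11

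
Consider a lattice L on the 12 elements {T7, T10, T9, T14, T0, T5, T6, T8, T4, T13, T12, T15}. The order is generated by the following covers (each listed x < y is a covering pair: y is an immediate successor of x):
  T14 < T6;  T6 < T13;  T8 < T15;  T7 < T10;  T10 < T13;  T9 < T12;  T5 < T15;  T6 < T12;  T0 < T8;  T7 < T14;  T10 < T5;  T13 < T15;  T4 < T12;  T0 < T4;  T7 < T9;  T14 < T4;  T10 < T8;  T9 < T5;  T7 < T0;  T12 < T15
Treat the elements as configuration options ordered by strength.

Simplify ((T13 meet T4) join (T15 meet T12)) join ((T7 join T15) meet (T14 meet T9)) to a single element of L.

T13 ∧ T4 = T14
T15 ∧ T12 = T12
T14 ∨ T12 = T12
T7 ∨ T15 = T15
T14 ∧ T9 = T7
T15 ∧ T7 = T7
T12 ∨ T7 = T12

T12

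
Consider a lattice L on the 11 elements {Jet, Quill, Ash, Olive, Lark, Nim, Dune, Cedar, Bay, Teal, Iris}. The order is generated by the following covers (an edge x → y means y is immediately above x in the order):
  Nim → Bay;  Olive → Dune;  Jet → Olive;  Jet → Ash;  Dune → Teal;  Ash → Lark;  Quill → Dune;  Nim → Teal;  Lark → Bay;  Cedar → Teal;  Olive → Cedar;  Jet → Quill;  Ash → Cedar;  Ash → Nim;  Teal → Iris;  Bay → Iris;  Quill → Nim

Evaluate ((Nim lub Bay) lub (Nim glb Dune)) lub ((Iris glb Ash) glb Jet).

Bay

Nim ∨ Bay = Bay
Nim ∧ Dune = Quill
Bay ∨ Quill = Bay
Iris ∧ Ash = Ash
Ash ∧ Jet = Jet
Bay ∨ Jet = Bay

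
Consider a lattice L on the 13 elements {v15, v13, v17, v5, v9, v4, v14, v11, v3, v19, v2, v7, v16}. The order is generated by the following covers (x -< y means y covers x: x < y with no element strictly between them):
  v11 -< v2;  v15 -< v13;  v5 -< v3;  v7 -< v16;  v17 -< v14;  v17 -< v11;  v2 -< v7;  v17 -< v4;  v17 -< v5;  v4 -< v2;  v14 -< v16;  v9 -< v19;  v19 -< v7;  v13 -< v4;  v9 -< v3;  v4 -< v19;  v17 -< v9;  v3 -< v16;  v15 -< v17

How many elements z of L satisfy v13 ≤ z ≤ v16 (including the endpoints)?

6

The interval [v13, v16] = {v13, v16, v19, v2, v4, v7}, which has 6 elements.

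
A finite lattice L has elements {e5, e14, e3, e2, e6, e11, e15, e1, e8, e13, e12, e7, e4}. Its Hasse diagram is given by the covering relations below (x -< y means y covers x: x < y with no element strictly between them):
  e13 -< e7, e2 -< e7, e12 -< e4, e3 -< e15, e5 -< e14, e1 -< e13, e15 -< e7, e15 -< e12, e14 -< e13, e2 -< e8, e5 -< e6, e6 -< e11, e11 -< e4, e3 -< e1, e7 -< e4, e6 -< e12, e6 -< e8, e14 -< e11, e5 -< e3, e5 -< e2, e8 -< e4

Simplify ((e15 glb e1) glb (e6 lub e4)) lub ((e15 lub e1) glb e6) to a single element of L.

e15 ∧ e1 = e3
e6 ∨ e4 = e4
e3 ∧ e4 = e3
e15 ∨ e1 = e7
e7 ∧ e6 = e5
e3 ∨ e5 = e3

e3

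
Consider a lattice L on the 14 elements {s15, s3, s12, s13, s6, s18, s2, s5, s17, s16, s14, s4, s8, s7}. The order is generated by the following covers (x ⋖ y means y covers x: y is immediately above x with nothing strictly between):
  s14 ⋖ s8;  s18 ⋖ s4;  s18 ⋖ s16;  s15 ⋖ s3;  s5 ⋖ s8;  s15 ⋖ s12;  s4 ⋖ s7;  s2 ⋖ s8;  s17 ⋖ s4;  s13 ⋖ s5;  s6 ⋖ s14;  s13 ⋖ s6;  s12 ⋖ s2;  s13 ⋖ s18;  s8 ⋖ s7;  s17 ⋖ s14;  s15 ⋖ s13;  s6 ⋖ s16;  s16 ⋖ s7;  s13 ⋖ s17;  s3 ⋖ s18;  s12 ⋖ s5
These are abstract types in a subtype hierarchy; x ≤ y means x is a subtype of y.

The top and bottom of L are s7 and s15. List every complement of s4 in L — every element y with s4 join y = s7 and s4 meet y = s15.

Need y with s4 ∨ y = s7 and s4 ∧ y = s15.
Checking each element gives: s12, s2.

s12, s2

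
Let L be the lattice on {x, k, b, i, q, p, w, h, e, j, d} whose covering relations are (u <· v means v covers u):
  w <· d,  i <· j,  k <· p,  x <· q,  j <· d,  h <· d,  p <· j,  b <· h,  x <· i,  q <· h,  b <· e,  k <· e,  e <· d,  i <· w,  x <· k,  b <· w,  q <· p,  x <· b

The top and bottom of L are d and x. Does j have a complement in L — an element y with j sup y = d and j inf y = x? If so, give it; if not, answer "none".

Need y with j ∨ y = d and j ∧ y = x.
Checking each element gives: b.

b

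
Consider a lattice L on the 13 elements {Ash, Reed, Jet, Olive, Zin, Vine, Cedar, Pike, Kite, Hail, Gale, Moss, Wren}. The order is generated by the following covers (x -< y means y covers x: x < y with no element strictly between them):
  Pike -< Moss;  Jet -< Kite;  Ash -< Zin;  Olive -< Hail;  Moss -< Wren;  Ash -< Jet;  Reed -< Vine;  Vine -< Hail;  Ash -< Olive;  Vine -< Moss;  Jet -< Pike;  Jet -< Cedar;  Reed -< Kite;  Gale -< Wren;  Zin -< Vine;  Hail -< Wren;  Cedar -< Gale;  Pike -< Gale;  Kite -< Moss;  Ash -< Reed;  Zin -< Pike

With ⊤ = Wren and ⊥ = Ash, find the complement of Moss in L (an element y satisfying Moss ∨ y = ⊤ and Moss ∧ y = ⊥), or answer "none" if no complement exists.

Need y with Moss ∨ y = Wren and Moss ∧ y = Ash.
Checking each element gives: Olive.

Olive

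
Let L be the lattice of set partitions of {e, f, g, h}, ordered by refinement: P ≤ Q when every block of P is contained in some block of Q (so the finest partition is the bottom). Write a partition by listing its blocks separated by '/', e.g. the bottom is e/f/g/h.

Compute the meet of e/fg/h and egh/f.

Common lower bounds of {e/fg/h, egh/f}: e/f/g/h.
The greatest among these is e/f/g/h.

e/f/g/h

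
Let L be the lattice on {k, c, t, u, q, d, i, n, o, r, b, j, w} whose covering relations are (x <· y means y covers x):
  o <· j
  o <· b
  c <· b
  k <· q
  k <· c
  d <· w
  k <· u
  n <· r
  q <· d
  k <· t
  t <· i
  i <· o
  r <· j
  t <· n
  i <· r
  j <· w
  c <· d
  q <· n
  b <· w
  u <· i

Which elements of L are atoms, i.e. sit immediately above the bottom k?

c, q, t, u

The atoms are exactly the elements that cover k: c, q, t, u.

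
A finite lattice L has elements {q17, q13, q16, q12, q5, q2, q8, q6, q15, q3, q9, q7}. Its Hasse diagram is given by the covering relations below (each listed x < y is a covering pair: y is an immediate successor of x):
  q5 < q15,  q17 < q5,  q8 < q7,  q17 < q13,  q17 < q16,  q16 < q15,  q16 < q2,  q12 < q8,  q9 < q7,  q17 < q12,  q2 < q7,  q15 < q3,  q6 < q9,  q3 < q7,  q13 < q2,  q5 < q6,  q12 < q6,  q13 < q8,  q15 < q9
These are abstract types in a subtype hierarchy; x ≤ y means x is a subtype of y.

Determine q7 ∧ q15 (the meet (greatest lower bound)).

Common lower bounds of {q7, q15}: q15, q16, q17, q5.
The greatest among these is q15.

q15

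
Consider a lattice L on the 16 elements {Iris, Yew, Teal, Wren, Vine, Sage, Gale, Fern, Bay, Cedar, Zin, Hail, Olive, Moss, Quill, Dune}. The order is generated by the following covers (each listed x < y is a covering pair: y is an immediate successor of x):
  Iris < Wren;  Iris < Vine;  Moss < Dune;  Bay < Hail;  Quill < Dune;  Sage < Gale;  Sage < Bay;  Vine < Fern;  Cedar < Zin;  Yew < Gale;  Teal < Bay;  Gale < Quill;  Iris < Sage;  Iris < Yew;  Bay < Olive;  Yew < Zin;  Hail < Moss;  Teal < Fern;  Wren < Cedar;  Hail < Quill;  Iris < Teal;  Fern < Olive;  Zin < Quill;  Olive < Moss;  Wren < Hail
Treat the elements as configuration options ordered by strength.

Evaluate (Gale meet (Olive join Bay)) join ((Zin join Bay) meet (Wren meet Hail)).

Olive ∨ Bay = Olive
Gale ∧ Olive = Sage
Zin ∨ Bay = Quill
Wren ∧ Hail = Wren
Quill ∧ Wren = Wren
Sage ∨ Wren = Hail

Hail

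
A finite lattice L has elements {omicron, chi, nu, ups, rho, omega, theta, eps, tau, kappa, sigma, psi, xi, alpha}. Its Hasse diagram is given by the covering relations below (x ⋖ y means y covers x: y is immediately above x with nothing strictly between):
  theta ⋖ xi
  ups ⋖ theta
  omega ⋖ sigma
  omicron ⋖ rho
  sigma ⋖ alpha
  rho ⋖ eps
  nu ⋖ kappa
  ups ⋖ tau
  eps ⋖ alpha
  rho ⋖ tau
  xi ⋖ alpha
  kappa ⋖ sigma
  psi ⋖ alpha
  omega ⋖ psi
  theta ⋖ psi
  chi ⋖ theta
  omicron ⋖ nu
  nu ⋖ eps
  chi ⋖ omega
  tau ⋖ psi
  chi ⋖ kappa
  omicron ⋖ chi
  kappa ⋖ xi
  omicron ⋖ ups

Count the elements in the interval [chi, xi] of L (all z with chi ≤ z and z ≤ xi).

4

The interval [chi, xi] = {chi, kappa, theta, xi}, which has 4 elements.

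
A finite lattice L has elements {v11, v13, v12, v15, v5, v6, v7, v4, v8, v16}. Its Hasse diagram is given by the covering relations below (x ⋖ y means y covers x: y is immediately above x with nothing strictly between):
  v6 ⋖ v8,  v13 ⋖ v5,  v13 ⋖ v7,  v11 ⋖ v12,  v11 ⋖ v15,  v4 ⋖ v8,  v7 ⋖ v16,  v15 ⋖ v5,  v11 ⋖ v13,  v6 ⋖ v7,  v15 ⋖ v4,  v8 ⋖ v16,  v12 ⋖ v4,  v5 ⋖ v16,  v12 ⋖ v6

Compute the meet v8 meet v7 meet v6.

v6

Common lower bounds of {v8, v7, v6}: v11, v12, v6.
The greatest among these is v6.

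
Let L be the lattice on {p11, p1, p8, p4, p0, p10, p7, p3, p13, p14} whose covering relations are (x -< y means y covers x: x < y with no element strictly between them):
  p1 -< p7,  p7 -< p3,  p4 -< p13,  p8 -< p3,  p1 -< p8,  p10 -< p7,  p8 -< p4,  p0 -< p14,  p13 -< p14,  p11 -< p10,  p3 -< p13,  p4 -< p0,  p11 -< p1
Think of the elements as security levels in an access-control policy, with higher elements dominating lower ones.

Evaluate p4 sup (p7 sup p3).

p13

p7 ∨ p3 = p3
p4 ∨ p3 = p13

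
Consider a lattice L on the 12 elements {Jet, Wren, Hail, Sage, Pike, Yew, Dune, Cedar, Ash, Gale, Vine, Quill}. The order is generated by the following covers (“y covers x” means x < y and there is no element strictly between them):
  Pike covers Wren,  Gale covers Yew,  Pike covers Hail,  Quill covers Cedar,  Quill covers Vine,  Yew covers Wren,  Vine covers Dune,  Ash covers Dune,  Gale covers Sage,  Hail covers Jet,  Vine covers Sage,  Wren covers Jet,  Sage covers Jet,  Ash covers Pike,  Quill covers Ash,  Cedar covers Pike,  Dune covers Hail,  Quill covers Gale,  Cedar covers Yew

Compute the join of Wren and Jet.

Wren

Common upper bounds of {Wren, Jet}: Ash, Cedar, Gale, Pike, Quill, Wren, Yew.
The least among these is Wren.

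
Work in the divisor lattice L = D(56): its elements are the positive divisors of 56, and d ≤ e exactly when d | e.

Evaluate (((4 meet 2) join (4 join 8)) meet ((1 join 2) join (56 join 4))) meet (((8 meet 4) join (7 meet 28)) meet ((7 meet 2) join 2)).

2

4 ∧ 2 = 2
4 ∨ 8 = 8
2 ∨ 8 = 8
1 ∨ 2 = 2
56 ∨ 4 = 56
2 ∨ 56 = 56
8 ∧ 56 = 8
8 ∧ 4 = 4
7 ∧ 28 = 7
4 ∨ 7 = 28
7 ∧ 2 = 1
1 ∨ 2 = 2
28 ∧ 2 = 2
8 ∧ 2 = 2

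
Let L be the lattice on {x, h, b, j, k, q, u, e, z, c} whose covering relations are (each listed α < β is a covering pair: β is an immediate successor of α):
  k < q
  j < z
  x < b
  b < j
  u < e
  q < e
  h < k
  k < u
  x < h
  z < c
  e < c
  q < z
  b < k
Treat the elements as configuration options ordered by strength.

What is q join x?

Common upper bounds of {q, x}: c, e, q, z.
The least among these is q.

q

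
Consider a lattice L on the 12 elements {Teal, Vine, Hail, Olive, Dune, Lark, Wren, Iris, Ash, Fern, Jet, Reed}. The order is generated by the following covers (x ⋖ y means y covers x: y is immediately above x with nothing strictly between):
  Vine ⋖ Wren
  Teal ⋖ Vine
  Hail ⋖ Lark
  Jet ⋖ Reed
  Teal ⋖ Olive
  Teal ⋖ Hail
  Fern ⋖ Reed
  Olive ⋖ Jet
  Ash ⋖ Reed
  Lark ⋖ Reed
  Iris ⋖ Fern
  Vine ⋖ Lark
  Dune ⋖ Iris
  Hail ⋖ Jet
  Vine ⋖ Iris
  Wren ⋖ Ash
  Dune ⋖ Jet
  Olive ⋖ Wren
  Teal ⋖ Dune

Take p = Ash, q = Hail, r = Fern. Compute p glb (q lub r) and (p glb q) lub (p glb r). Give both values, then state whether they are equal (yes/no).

Ash; Vine; no

q lub r = Reed, so p glb (q lub r) = Ash glb Reed = Ash.
p glb q = Teal and p glb r = Vine, so (p glb q) lub (p glb r) = Teal lub Vine = Vine.
Equal: no.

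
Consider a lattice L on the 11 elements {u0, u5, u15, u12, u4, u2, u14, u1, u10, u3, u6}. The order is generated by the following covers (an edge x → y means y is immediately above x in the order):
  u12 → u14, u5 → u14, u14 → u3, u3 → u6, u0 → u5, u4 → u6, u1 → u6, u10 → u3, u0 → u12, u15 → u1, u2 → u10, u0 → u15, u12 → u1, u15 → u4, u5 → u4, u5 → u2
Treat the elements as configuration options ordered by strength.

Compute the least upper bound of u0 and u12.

u12

Common upper bounds of {u0, u12}: u1, u12, u14, u3, u6.
The least among these is u12.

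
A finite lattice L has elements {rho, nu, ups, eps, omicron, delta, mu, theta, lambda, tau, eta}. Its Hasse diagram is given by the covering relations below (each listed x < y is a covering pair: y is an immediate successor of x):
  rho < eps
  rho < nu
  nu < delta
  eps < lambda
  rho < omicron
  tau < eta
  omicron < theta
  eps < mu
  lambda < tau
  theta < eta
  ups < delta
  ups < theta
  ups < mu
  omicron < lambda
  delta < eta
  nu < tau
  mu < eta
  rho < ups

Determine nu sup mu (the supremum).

Common upper bounds of {nu, mu}: eta.
The least among these is eta.

eta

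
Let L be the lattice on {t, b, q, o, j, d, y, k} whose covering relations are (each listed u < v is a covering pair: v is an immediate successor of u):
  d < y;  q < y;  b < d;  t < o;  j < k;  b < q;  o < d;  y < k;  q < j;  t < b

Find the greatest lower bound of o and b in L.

t

Common lower bounds of {o, b}: t.
The greatest among these is t.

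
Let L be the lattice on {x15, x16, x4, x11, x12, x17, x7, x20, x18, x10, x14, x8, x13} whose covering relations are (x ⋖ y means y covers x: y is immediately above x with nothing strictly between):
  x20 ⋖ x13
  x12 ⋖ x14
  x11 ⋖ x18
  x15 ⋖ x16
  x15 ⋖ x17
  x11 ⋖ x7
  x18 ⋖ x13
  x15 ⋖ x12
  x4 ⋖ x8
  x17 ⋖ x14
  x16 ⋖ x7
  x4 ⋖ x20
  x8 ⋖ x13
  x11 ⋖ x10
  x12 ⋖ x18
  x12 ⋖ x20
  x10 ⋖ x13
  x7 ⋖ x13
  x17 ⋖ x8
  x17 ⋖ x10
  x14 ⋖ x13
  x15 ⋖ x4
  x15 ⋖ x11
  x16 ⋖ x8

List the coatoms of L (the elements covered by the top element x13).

x10, x14, x18, x20, x7, x8

The coatoms are exactly the elements covered by x13: x10, x14, x18, x20, x7, x8.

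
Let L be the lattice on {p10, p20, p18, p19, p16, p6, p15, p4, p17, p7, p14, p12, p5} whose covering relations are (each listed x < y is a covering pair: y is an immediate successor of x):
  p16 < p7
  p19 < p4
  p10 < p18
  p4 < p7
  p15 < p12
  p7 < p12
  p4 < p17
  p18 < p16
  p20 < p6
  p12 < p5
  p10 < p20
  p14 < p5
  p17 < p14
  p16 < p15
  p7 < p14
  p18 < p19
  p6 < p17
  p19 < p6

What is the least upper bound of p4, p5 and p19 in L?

Common upper bounds of {p4, p5, p19}: p5.
The least among these is p5.

p5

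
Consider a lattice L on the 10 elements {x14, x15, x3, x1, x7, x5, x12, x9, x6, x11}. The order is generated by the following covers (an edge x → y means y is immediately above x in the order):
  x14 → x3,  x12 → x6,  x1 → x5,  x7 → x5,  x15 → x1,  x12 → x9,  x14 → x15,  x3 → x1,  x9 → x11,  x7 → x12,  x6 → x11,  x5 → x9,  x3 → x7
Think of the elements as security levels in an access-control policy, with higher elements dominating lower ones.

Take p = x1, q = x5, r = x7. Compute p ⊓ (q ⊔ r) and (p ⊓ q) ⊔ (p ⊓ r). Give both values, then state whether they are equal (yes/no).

x1; x1; yes

q ⊔ r = x5, so p ⊓ (q ⊔ r) = x1 ⊓ x5 = x1.
p ⊓ q = x1 and p ⊓ r = x3, so (p ⊓ q) ⊔ (p ⊓ r) = x1 ⊔ x3 = x1.
Equal: yes.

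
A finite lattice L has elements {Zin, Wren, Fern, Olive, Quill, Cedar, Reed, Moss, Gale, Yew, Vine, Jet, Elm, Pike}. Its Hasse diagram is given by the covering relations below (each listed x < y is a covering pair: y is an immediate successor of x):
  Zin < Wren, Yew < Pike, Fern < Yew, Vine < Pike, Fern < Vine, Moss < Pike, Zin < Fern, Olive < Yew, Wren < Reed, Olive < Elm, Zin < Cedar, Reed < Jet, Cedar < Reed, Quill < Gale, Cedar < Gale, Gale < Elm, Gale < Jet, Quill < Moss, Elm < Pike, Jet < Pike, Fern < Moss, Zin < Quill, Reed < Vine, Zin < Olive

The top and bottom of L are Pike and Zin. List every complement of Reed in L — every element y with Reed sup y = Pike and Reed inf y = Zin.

Need y with Reed ∨ y = Pike and Reed ∧ y = Zin.
Checking each element gives: Moss, Olive, Yew.

Moss, Olive, Yew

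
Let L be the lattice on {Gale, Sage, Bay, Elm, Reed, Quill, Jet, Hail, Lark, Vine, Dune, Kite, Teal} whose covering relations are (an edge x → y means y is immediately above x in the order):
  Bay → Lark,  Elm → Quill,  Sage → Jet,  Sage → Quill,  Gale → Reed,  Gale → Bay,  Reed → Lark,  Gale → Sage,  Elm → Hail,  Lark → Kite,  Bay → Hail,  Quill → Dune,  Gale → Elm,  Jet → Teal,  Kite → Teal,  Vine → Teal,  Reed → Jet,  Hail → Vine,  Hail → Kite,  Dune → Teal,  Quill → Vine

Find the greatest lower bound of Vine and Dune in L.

Quill

Common lower bounds of {Vine, Dune}: Elm, Gale, Quill, Sage.
The greatest among these is Quill.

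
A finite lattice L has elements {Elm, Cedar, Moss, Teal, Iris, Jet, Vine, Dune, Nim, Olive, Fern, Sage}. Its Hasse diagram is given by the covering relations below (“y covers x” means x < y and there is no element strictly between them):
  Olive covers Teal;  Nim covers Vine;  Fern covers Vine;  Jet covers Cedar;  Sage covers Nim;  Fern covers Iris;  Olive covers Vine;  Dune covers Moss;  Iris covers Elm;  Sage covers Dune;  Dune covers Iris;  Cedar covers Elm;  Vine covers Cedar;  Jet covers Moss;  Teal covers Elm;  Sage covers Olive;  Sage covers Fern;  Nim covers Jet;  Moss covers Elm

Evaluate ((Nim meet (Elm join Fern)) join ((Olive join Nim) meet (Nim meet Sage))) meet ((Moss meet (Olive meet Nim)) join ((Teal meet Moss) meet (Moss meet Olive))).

Elm

Elm ∨ Fern = Fern
Nim ∧ Fern = Vine
Olive ∨ Nim = Sage
Nim ∧ Sage = Nim
Sage ∧ Nim = Nim
Vine ∨ Nim = Nim
Olive ∧ Nim = Vine
Moss ∧ Vine = Elm
Teal ∧ Moss = Elm
Moss ∧ Olive = Elm
Elm ∧ Elm = Elm
Elm ∨ Elm = Elm
Nim ∧ Elm = Elm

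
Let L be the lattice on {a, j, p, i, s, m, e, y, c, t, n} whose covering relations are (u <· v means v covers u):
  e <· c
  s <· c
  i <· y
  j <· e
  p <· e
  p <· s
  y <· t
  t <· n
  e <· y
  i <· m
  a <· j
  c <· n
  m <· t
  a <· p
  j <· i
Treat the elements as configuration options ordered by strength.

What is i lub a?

i

Common upper bounds of {i, a}: i, m, n, t, y.
The least among these is i.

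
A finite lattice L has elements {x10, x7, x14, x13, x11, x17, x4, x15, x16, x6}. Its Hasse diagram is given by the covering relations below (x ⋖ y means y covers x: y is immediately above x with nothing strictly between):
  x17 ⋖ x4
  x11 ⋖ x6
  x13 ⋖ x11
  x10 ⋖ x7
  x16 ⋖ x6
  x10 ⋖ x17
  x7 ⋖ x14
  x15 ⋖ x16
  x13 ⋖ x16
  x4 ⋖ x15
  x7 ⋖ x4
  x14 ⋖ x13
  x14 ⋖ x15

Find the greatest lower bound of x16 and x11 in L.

Common lower bounds of {x16, x11}: x10, x13, x14, x7.
The greatest among these is x13.

x13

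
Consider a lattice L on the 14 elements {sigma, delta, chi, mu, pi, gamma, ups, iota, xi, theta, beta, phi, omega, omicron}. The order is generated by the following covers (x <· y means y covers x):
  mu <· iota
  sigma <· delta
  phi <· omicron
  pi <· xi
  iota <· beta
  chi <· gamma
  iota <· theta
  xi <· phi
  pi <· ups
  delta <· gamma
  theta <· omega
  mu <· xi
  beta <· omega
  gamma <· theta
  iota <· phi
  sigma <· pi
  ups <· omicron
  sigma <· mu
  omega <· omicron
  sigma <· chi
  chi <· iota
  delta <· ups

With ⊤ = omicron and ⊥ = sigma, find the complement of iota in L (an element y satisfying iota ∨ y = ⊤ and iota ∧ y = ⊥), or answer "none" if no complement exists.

ups

Need y with iota ∨ y = omicron and iota ∧ y = sigma.
Checking each element gives: ups.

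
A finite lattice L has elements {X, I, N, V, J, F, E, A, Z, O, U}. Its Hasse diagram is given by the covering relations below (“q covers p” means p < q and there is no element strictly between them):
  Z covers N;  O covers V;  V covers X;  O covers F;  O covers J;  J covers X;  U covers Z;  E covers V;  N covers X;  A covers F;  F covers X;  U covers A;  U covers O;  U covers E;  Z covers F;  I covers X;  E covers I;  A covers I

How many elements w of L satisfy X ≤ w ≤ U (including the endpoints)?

11

The interval [X, U] = {A, E, F, I, J, N, O, U, V, X, Z}, which has 11 elements.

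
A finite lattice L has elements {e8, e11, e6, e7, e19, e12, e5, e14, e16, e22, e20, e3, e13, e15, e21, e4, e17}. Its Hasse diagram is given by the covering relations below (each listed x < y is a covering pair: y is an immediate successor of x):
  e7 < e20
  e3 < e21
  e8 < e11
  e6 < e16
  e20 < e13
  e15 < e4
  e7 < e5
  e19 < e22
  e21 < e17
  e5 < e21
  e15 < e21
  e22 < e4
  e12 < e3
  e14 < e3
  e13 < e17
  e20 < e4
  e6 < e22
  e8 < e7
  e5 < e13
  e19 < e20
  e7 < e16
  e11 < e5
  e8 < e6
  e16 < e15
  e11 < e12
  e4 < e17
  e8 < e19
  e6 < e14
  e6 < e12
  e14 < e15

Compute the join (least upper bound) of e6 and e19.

e22

Common upper bounds of {e6, e19}: e17, e22, e4.
The least among these is e22.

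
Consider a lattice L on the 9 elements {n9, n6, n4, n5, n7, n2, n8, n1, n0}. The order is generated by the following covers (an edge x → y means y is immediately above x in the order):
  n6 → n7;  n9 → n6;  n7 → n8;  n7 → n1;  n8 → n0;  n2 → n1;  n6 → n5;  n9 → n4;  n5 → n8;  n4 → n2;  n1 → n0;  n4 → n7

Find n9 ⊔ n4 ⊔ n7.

n7

Common upper bounds of {n9, n4, n7}: n0, n1, n7, n8.
The least among these is n7.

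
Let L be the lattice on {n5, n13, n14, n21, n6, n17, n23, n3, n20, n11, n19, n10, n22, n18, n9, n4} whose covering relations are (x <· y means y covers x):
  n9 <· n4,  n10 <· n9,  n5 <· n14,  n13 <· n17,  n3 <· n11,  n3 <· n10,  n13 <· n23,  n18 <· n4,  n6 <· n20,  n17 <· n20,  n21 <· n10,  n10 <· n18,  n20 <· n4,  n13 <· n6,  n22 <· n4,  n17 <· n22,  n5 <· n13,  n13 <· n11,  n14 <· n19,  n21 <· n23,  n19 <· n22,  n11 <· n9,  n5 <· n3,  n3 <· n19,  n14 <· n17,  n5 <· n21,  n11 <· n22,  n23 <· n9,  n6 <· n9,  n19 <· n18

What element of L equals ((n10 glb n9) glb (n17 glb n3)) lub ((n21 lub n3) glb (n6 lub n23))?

n10 ∧ n9 = n10
n17 ∧ n3 = n5
n10 ∧ n5 = n5
n21 ∨ n3 = n10
n6 ∨ n23 = n9
n10 ∧ n9 = n10
n5 ∨ n10 = n10

n10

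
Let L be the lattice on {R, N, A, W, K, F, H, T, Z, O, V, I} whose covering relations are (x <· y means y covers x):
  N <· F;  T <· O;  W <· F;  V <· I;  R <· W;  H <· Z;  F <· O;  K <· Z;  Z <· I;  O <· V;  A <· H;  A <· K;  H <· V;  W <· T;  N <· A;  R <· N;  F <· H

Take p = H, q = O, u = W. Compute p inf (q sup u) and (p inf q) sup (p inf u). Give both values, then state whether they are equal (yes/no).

q sup u = O, so p inf (q sup u) = H inf O = F.
p inf q = F and p inf u = W, so (p inf q) sup (p inf u) = F sup W = F.
Equal: yes.

F; F; yes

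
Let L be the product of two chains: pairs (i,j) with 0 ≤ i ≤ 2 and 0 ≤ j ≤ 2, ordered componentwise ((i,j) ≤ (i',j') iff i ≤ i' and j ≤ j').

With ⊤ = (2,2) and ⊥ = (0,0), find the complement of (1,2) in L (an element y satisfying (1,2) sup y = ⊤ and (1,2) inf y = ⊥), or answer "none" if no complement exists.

For every candidate y, either (1,2) ∨ y ≠ (2,2) or (1,2) ∧ y ≠ (0,0); no complement exists.

none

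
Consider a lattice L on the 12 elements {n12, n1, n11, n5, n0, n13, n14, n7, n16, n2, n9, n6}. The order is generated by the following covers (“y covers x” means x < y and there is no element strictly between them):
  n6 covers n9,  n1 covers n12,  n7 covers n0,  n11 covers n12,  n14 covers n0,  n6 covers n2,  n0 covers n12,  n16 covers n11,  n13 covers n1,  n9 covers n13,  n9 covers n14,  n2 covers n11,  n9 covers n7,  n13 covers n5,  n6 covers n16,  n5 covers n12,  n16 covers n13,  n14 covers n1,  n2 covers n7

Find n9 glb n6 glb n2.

Common lower bounds of {n9, n6, n2}: n0, n12, n7.
The greatest among these is n7.

n7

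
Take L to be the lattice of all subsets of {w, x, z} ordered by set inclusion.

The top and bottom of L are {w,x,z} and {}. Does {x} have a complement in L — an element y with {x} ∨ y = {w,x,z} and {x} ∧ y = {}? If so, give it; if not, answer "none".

{w,z}

Need y with {x} ∨ y = {w,x,z} and {x} ∧ y = {}.
Checking each element gives: {w,z}.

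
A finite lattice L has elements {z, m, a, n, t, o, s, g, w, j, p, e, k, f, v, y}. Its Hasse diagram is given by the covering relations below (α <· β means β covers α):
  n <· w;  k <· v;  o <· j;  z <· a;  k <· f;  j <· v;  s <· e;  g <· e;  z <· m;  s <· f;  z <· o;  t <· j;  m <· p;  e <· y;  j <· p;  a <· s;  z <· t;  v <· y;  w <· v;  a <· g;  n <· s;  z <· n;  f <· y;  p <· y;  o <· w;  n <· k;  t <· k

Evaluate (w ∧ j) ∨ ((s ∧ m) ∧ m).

o

w ∧ j = o
s ∧ m = z
z ∧ m = z
o ∨ z = o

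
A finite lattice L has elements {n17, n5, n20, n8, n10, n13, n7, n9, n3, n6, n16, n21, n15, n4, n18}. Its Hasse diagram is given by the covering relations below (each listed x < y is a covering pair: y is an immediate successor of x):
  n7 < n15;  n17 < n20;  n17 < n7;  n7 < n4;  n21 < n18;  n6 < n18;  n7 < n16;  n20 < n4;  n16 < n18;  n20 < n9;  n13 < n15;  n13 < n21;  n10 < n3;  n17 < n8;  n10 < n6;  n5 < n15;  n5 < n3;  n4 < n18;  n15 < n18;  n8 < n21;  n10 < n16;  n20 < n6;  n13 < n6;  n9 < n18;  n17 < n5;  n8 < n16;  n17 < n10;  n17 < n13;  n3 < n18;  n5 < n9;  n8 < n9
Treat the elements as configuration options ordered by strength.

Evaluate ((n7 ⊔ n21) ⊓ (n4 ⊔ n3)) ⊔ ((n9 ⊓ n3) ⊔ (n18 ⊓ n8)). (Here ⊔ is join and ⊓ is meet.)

n18

n7 ∨ n21 = n18
n4 ∨ n3 = n18
n18 ∧ n18 = n18
n9 ∧ n3 = n5
n18 ∧ n8 = n8
n5 ∨ n8 = n9
n18 ∨ n9 = n18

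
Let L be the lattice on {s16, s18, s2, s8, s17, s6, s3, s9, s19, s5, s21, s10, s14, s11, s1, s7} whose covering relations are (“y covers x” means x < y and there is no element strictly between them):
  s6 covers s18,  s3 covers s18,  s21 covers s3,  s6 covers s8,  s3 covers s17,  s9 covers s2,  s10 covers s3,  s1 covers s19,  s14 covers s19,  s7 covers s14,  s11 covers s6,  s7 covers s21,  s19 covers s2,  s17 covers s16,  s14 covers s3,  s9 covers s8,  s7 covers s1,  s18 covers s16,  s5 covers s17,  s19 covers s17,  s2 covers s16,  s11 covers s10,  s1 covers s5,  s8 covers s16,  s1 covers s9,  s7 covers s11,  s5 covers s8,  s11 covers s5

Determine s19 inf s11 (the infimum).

Common lower bounds of {s19, s11}: s16, s17.
The greatest among these is s17.

s17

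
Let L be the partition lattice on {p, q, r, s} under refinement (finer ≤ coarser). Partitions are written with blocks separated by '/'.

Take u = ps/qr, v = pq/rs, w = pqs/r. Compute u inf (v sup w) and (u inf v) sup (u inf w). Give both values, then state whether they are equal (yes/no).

ps/qr; ps/q/r; no

v sup w = pqrs, so u inf (v sup w) = ps/qr inf pqrs = ps/qr.
u inf v = p/q/r/s and u inf w = ps/q/r, so (u inf v) sup (u inf w) = p/q/r/s sup ps/q/r = ps/q/r.
Equal: no.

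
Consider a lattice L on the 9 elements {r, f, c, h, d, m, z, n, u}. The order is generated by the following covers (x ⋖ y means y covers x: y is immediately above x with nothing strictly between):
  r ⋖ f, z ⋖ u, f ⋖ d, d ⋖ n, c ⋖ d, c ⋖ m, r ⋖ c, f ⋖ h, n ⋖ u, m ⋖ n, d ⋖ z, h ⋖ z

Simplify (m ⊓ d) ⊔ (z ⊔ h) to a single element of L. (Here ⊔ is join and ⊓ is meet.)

m ∧ d = c
z ∨ h = z
c ∨ z = z

z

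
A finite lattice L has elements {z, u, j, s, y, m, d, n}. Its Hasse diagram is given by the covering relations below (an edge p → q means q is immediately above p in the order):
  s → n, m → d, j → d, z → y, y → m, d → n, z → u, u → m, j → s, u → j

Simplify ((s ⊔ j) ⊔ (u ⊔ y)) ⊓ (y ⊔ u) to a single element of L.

s ∨ j = s
u ∨ y = m
s ∨ m = n
y ∨ u = m
n ∧ m = m

m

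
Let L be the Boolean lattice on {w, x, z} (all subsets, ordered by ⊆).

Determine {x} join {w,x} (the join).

{w,x}

Under ⊆, join is union: {x} ∪ {w,x} = {w,x}.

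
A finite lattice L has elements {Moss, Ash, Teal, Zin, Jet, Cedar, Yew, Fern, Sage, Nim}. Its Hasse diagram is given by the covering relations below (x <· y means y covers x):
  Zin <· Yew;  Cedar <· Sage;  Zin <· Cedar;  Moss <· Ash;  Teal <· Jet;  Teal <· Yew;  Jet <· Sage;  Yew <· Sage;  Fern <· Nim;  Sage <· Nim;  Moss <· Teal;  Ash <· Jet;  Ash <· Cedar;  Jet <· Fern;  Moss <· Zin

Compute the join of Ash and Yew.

Common upper bounds of {Ash, Yew}: Nim, Sage.
The least among these is Sage.

Sage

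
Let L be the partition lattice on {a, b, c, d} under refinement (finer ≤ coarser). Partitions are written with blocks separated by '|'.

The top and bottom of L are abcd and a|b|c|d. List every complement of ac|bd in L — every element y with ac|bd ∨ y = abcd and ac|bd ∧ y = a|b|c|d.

ab|cd, ab|c|d, ad|bc, ad|b|c, a|bc|d, a|b|cd

Need y with ac|bd ∨ y = abcd and ac|bd ∧ y = a|b|c|d.
Checking each element gives: ab|cd, ab|c|d, ad|bc, ad|b|c, a|bc|d, a|b|cd.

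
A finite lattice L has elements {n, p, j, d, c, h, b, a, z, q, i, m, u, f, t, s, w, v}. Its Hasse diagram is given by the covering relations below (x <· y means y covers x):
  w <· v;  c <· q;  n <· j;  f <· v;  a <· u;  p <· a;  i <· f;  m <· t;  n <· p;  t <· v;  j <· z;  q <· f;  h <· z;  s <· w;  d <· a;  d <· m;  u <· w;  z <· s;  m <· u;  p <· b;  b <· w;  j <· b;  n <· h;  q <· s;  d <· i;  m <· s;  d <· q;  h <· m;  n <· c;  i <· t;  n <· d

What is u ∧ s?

Common lower bounds of {u, s}: d, h, m, n.
The greatest among these is m.

m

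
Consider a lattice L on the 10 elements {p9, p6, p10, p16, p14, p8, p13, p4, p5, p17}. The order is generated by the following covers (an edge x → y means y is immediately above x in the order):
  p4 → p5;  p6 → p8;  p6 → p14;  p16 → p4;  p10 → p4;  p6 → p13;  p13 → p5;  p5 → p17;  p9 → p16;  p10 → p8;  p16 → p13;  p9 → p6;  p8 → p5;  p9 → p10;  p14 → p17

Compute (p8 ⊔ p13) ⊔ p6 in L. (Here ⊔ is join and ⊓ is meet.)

p5

p8 ∨ p13 = p5
p5 ∨ p6 = p5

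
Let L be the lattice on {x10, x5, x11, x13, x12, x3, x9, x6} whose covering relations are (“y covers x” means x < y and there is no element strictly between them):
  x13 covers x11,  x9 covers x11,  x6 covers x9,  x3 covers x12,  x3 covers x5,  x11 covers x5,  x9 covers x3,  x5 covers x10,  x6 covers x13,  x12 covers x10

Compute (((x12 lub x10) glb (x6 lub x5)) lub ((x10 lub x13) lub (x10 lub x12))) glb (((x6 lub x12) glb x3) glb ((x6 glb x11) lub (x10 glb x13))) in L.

x5

x12 ∨ x10 = x12
x6 ∨ x5 = x6
x12 ∧ x6 = x12
x10 ∨ x13 = x13
x10 ∨ x12 = x12
x13 ∨ x12 = x6
x12 ∨ x6 = x6
x6 ∨ x12 = x6
x6 ∧ x3 = x3
x6 ∧ x11 = x11
x10 ∧ x13 = x10
x11 ∨ x10 = x11
x3 ∧ x11 = x5
x6 ∧ x5 = x5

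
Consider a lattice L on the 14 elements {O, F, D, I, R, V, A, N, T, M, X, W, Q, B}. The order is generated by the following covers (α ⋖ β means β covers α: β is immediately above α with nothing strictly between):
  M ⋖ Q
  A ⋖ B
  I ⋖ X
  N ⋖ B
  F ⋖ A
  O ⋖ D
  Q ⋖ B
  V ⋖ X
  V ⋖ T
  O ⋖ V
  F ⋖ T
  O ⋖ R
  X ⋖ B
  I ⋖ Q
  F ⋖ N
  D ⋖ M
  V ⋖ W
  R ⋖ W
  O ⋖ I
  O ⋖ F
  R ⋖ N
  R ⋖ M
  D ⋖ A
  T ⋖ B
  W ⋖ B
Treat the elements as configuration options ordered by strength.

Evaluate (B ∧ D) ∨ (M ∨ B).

B

B ∧ D = D
M ∨ B = B
D ∨ B = B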